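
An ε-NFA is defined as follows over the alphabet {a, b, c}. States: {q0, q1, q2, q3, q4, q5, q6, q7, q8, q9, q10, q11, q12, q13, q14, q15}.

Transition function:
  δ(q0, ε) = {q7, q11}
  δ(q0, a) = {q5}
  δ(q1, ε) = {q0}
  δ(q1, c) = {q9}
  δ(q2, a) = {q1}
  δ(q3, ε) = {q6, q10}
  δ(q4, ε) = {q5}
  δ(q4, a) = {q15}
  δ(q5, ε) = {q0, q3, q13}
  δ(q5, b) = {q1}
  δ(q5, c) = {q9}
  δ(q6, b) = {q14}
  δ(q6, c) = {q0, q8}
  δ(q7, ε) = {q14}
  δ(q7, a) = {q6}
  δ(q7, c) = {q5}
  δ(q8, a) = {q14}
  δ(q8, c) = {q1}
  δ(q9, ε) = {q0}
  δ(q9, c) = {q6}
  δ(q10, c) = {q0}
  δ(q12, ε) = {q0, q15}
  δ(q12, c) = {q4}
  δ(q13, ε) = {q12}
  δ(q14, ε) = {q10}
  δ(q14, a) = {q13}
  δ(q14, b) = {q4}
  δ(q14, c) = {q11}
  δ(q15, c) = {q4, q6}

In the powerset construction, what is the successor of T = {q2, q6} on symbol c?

{q0, q7, q8, q10, q11, q14}

q6 on c → {q0, q8}.
No c-transition from q2.
Union after reading c: {q0, q8}.
Now take the ε-closure:
From q0 via ε: add q7, q11.
From q7 via ε: add q14.
From q14 via ε: add q10.
No new states can be added; the closed set is {q0, q7, q8, q10, q11, q14}.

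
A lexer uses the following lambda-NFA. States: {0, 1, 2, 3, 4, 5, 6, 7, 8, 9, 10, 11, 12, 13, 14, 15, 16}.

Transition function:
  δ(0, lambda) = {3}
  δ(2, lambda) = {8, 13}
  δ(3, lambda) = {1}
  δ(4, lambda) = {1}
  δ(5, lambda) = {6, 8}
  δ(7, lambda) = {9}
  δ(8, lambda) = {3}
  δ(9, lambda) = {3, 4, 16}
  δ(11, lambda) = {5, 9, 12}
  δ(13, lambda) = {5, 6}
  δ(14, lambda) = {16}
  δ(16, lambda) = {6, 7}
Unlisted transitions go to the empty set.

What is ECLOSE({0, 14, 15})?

{0, 1, 3, 4, 6, 7, 9, 14, 15, 16}

Start with {0, 14, 15}.
From 0 via lambda: add 3.
From 14 via lambda: add 16.
From 3 via lambda: add 1.
From 16 via lambda: add 6, 7.
From 7 via lambda: add 9.
From 9 via lambda: add 4.
No new states can be added; the closed set is {0, 1, 3, 4, 6, 7, 9, 14, 15, 16}.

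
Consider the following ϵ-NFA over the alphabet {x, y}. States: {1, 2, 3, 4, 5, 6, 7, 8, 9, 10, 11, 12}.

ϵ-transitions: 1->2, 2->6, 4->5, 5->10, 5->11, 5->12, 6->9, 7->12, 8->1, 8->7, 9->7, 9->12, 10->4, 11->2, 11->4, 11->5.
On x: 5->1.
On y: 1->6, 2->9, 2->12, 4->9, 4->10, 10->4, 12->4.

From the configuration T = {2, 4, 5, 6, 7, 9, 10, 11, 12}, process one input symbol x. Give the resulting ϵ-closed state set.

{1, 2, 6, 7, 9, 12}

5 on x → {1}.
No x-transition from 2, 4, 6, 7, 9, 10, 11, 12.
Union after reading x: {1}.
Now take the ϵ-closure:
From 1 via ϵ: add 2.
From 2 via ϵ: add 6.
From 6 via ϵ: add 9.
From 9 via ϵ: add 7, 12.
No new states can be added; the closed set is {1, 2, 6, 7, 9, 12}.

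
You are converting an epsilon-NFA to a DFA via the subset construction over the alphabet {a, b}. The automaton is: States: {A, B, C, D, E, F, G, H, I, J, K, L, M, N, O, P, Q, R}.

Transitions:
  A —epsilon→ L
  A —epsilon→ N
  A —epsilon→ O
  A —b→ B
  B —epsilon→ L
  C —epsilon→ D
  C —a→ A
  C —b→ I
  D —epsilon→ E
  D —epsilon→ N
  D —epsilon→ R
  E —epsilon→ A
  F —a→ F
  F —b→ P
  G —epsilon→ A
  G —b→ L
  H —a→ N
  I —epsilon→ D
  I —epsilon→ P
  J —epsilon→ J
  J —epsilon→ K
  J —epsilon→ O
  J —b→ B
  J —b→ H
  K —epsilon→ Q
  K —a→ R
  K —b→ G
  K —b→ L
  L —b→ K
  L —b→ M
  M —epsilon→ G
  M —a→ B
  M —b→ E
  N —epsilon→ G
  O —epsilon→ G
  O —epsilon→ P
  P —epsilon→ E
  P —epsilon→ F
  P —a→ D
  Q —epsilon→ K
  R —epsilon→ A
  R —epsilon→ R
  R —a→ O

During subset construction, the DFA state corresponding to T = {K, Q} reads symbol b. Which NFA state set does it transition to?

K on b → {G, L}.
No b-transition from Q.
Union after reading b: {G, L}.
Now take the epsilon-closure:
From G via epsilon: add A.
From A via epsilon: add N, O.
From O via epsilon: add P.
From P via epsilon: add E, F.
No new states can be added; the closed set is {A, E, F, G, L, N, O, P}.

{A, E, F, G, L, N, O, P}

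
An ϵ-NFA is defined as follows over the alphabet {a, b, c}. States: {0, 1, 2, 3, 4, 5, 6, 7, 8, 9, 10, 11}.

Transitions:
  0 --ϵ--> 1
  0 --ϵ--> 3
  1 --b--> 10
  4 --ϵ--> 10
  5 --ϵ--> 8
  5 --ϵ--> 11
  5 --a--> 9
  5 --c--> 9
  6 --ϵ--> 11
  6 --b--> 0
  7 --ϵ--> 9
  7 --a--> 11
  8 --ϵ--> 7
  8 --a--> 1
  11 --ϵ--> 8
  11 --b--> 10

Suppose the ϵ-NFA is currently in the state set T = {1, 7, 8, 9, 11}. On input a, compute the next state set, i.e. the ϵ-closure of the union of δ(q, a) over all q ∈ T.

7 on a → {11}.
8 on a → {1}.
No a-transition from 1, 9, 11.
Union after reading a: {1, 11}.
Now take the ϵ-closure:
From 11 via ϵ: add 8.
From 8 via ϵ: add 7.
From 7 via ϵ: add 9.
No new states can be added; the closed set is {1, 7, 8, 9, 11}.

{1, 7, 8, 9, 11}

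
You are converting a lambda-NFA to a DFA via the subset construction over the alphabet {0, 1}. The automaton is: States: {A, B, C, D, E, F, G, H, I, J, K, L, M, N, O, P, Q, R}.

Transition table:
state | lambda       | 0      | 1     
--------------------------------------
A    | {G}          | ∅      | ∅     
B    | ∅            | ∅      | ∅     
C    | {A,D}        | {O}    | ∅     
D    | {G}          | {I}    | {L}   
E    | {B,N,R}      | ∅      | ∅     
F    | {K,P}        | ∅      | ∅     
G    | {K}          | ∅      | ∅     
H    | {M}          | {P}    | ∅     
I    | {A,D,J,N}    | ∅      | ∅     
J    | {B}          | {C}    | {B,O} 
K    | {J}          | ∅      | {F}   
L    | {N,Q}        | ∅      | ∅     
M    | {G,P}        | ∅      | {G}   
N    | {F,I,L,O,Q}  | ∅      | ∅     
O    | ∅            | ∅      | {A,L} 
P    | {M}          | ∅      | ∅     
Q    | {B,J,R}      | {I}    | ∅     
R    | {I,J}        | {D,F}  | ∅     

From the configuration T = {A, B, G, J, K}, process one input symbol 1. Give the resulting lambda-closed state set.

J on 1 → {B, O}.
K on 1 → {F}.
No 1-transition from A, B, G.
Union after reading 1: {B, F, O}.
Now take the lambda-closure:
From F via lambda: add K, P.
From K via lambda: add J.
From P via lambda: add M.
From M via lambda: add G.
No new states can be added; the closed set is {B, F, G, J, K, M, O, P}.

{B, F, G, J, K, M, O, P}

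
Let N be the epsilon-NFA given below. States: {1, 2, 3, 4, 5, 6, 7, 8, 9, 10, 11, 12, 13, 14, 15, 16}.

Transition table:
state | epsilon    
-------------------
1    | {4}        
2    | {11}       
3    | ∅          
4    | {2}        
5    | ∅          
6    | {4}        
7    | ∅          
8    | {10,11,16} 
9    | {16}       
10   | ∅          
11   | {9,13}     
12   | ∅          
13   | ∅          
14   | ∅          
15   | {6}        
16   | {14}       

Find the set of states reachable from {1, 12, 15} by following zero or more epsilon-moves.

{1, 2, 4, 6, 9, 11, 12, 13, 14, 15, 16}

Start with {1, 12, 15}.
From 1 via epsilon: add 4.
From 15 via epsilon: add 6.
From 4 via epsilon: add 2.
From 2 via epsilon: add 11.
From 11 via epsilon: add 9, 13.
From 9 via epsilon: add 16.
From 16 via epsilon: add 14.
No new states can be added; the closed set is {1, 2, 4, 6, 9, 11, 12, 13, 14, 15, 16}.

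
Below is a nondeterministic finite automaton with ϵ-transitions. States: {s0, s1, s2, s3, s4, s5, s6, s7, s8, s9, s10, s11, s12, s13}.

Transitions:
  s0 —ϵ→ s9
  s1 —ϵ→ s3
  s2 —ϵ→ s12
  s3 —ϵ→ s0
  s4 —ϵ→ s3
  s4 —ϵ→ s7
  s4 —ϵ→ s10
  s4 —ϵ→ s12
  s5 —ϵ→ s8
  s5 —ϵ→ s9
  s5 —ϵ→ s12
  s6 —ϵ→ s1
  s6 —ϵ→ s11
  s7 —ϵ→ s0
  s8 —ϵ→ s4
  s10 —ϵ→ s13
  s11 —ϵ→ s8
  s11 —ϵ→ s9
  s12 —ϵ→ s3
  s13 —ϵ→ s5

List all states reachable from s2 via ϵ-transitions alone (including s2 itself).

Start with {s2}.
From s2 via ϵ: add s12.
From s12 via ϵ: add s3.
From s3 via ϵ: add s0.
From s0 via ϵ: add s9.
No new states can be added; the closed set is {s0, s2, s3, s9, s12}.

{s0, s2, s3, s9, s12}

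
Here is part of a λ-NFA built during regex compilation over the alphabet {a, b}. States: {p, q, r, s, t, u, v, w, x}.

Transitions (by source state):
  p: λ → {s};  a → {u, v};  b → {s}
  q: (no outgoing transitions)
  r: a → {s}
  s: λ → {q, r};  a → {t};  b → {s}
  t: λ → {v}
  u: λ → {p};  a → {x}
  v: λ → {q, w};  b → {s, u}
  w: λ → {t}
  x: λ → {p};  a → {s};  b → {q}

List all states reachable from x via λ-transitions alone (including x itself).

{p, q, r, s, x}

Start with {x}.
From x via λ: add p.
From p via λ: add s.
From s via λ: add q, r.
No new states can be added; the closed set is {p, q, r, s, x}.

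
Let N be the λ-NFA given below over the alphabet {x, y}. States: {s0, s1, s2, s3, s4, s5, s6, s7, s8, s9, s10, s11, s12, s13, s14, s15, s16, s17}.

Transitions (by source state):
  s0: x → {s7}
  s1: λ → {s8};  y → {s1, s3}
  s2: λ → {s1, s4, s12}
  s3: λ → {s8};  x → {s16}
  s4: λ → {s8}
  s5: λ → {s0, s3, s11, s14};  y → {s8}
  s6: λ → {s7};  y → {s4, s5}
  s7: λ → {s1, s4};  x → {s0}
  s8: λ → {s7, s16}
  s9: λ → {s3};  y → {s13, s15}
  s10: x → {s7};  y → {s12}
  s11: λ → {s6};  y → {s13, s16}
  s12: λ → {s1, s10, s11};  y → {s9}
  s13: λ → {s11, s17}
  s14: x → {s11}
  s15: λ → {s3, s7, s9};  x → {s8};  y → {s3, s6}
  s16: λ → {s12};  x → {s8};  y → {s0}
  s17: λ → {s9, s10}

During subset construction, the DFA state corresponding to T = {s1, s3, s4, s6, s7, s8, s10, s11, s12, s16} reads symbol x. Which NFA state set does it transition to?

{s0, s1, s4, s6, s7, s8, s10, s11, s12, s16}

s3 on x → {s16}.
s7 on x → {s0}.
s10 on x → {s7}.
s16 on x → {s8}.
No x-transition from s1, s4, s6, s8, s11, s12.
Union after reading x: {s0, s7, s8, s16}.
Now take the λ-closure:
From s7 via λ: add s1, s4.
From s16 via λ: add s12.
From s12 via λ: add s10, s11.
From s11 via λ: add s6.
No new states can be added; the closed set is {s0, s1, s4, s6, s7, s8, s10, s11, s12, s16}.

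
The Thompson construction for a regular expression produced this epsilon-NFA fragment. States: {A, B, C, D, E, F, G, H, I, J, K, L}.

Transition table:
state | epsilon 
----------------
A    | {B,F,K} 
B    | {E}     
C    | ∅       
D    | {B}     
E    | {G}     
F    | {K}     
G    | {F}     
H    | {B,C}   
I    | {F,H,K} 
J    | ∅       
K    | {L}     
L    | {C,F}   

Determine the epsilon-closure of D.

{B, C, D, E, F, G, K, L}

Start with {D}.
From D via epsilon: add B.
From B via epsilon: add E.
From E via epsilon: add G.
From G via epsilon: add F.
From F via epsilon: add K.
From K via epsilon: add L.
From L via epsilon: add C.
No new states can be added; the closed set is {B, C, D, E, F, G, K, L}.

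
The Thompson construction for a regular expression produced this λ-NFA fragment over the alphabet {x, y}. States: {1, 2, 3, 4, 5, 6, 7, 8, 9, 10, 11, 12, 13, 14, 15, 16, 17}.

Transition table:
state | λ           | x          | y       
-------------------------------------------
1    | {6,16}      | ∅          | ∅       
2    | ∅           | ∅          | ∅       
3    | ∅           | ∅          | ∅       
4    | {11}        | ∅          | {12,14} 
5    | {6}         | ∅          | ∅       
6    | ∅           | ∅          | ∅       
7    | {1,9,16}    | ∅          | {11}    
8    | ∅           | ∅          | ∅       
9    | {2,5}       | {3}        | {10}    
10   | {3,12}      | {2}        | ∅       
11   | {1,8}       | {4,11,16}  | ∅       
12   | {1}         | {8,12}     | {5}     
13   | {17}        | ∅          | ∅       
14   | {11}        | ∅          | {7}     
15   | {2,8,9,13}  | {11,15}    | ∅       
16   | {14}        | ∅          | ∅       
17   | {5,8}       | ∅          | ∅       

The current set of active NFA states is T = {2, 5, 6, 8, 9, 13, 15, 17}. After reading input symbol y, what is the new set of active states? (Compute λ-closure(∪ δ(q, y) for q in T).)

9 on y → {10}.
No y-transition from 2, 5, 6, 8, 13, 15, 17.
Union after reading y: {10}.
Now take the λ-closure:
From 10 via λ: add 3, 12.
From 12 via λ: add 1.
From 1 via λ: add 6, 16.
From 16 via λ: add 14.
From 14 via λ: add 11.
From 11 via λ: add 8.
No new states can be added; the closed set is {1, 3, 6, 8, 10, 11, 12, 14, 16}.

{1, 3, 6, 8, 10, 11, 12, 14, 16}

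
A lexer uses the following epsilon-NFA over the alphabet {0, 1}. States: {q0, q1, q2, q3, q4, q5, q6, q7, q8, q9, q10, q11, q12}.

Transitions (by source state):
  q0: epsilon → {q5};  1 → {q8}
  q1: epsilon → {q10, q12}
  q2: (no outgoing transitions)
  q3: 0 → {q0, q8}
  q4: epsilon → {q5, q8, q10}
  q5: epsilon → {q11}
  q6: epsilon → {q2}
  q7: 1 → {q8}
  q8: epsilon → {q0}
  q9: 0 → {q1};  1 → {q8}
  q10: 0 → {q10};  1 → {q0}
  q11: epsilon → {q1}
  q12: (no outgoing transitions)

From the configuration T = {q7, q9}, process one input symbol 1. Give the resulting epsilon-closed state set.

{q0, q1, q5, q8, q10, q11, q12}

q7 on 1 → {q8}.
q9 on 1 → {q8}.
Union after reading 1: {q8}.
Now take the epsilon-closure:
From q8 via epsilon: add q0.
From q0 via epsilon: add q5.
From q5 via epsilon: add q11.
From q11 via epsilon: add q1.
From q1 via epsilon: add q10, q12.
No new states can be added; the closed set is {q0, q1, q5, q8, q10, q11, q12}.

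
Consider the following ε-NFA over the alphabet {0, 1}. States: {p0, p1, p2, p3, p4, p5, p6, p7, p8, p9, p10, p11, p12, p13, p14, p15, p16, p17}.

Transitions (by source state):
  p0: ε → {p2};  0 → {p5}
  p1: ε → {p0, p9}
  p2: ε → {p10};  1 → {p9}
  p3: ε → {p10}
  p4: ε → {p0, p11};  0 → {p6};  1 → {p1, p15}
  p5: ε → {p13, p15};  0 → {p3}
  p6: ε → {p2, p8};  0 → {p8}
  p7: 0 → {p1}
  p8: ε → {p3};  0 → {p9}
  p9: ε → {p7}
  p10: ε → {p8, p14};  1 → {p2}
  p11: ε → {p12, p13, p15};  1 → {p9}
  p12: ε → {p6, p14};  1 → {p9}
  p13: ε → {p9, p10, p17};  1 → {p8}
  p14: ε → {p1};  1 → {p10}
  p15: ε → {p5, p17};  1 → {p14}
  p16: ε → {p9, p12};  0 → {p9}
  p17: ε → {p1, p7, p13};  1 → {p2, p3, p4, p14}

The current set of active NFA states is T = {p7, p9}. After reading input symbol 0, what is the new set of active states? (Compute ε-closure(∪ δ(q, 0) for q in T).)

{p0, p1, p2, p3, p7, p8, p9, p10, p14}

p7 on 0 → {p1}.
No 0-transition from p9.
Union after reading 0: {p1}.
Now take the ε-closure:
From p1 via ε: add p0, p9.
From p0 via ε: add p2.
From p9 via ε: add p7.
From p2 via ε: add p10.
From p10 via ε: add p8, p14.
From p8 via ε: add p3.
No new states can be added; the closed set is {p0, p1, p2, p3, p7, p8, p9, p10, p14}.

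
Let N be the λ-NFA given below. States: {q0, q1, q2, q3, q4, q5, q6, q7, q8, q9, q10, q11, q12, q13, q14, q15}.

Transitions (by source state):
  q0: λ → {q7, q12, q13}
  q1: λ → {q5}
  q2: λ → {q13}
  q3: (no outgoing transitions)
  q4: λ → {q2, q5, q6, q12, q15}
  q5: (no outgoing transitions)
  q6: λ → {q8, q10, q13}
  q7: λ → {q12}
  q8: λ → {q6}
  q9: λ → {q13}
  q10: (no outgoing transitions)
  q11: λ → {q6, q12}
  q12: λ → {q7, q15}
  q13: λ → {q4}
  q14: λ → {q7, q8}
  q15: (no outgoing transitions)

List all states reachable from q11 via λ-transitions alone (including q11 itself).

Start with {q11}.
From q11 via λ: add q6, q12.
From q6 via λ: add q8, q10, q13.
From q12 via λ: add q7, q15.
From q13 via λ: add q4.
From q4 via λ: add q2, q5.
No new states can be added; the closed set is {q2, q4, q5, q6, q7, q8, q10, q11, q12, q13, q15}.

{q2, q4, q5, q6, q7, q8, q10, q11, q12, q13, q15}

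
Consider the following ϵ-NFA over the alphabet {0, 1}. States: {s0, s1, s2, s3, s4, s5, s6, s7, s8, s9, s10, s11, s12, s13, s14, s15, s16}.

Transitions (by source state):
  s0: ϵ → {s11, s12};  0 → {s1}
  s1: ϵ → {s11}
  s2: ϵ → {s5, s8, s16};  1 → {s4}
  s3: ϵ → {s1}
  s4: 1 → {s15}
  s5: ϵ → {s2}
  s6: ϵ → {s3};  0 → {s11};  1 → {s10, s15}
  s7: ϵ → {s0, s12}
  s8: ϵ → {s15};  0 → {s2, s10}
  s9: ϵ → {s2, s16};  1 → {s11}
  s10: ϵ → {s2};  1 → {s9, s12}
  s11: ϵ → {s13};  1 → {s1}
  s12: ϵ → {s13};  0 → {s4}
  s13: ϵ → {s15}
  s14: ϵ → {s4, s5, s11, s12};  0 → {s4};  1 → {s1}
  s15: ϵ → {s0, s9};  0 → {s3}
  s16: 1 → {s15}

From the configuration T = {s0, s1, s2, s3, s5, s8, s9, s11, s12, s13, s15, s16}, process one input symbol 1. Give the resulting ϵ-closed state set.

{s0, s1, s2, s4, s5, s8, s9, s11, s12, s13, s15, s16}

s2 on 1 → {s4}.
s9 on 1 → {s11}.
s11 on 1 → {s1}.
s16 on 1 → {s15}.
No 1-transition from s0, s1, s3, s5, s8, s12, s13, s15.
Union after reading 1: {s1, s4, s11, s15}.
Now take the ϵ-closure:
From s11 via ϵ: add s13.
From s15 via ϵ: add s0, s9.
From s0 via ϵ: add s12.
From s9 via ϵ: add s2, s16.
From s2 via ϵ: add s5, s8.
No new states can be added; the closed set is {s0, s1, s2, s4, s5, s8, s9, s11, s12, s13, s15, s16}.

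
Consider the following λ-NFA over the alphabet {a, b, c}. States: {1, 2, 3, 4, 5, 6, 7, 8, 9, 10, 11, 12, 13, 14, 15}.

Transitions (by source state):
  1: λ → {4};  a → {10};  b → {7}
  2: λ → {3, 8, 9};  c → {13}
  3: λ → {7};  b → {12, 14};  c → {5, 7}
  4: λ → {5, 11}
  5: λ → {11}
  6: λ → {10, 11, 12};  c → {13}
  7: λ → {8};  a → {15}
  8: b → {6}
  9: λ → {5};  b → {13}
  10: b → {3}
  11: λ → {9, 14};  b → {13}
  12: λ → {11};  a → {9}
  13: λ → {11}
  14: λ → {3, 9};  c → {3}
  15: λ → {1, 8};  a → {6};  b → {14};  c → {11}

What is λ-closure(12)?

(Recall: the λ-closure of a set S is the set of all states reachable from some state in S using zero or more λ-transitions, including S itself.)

Start with {12}.
From 12 via λ: add 11.
From 11 via λ: add 9, 14.
From 9 via λ: add 5.
From 14 via λ: add 3.
From 3 via λ: add 7.
From 7 via λ: add 8.
No new states can be added; the closed set is {3, 5, 7, 8, 9, 11, 12, 14}.

{3, 5, 7, 8, 9, 11, 12, 14}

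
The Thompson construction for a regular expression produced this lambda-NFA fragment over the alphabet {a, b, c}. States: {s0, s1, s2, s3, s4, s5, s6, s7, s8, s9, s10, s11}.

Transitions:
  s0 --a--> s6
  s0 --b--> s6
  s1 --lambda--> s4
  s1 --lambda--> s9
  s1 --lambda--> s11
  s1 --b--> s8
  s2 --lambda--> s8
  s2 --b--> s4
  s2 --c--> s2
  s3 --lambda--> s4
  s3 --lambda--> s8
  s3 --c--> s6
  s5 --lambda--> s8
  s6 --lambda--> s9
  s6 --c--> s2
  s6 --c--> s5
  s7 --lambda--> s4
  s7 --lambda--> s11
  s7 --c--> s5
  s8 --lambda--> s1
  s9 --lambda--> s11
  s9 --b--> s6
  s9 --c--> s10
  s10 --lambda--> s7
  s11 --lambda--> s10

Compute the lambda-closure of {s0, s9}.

Start with {s0, s9}.
From s9 via lambda: add s11.
From s11 via lambda: add s10.
From s10 via lambda: add s7.
From s7 via lambda: add s4.
No new states can be added; the closed set is {s0, s4, s7, s9, s10, s11}.

{s0, s4, s7, s9, s10, s11}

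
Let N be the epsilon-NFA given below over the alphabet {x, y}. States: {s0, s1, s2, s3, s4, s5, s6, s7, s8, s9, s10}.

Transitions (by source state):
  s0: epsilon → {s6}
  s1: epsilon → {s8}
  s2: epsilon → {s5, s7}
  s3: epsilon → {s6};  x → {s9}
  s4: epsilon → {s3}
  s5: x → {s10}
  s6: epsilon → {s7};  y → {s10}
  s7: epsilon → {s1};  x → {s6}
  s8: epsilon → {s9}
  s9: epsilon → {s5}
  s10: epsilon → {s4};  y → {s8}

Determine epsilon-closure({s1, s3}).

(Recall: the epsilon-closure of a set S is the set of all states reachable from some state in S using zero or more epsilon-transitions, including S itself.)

{s1, s3, s5, s6, s7, s8, s9}

Start with {s1, s3}.
From s1 via epsilon: add s8.
From s3 via epsilon: add s6.
From s6 via epsilon: add s7.
From s8 via epsilon: add s9.
From s9 via epsilon: add s5.
No new states can be added; the closed set is {s1, s3, s5, s6, s7, s8, s9}.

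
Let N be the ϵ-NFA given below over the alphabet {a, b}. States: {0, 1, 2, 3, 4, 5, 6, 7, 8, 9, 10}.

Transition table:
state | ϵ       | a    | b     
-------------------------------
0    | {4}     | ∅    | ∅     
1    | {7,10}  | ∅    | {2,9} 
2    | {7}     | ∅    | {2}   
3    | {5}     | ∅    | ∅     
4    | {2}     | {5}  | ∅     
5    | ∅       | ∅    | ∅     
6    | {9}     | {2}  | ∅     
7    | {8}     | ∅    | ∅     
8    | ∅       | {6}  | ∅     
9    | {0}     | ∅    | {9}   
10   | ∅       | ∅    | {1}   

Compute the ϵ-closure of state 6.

{0, 2, 4, 6, 7, 8, 9}

Start with {6}.
From 6 via ϵ: add 9.
From 9 via ϵ: add 0.
From 0 via ϵ: add 4.
From 4 via ϵ: add 2.
From 2 via ϵ: add 7.
From 7 via ϵ: add 8.
No new states can be added; the closed set is {0, 2, 4, 6, 7, 8, 9}.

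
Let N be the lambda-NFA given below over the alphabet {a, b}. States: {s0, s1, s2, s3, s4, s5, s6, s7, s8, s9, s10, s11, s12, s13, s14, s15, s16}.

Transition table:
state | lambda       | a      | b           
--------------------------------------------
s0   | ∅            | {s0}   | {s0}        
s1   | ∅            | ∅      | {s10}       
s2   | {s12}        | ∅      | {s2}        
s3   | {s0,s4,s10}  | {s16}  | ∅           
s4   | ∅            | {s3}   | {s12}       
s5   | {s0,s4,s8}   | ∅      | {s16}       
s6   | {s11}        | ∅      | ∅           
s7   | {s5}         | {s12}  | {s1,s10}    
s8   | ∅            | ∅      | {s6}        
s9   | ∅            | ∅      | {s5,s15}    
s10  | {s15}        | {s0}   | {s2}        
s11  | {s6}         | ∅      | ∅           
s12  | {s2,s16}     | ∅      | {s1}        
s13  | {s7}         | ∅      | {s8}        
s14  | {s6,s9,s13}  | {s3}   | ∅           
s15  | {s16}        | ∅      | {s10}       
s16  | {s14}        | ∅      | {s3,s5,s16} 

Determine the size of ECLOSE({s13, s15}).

Start with {s13, s15}.
From s13 via lambda: add s7.
From s15 via lambda: add s16.
From s7 via lambda: add s5.
From s16 via lambda: add s14.
From s5 via lambda: add s0, s4, s8.
From s14 via lambda: add s6, s9.
From s6 via lambda: add s11.
lambda-closure = {s0, s4, s5, s6, s7, s8, s9, s11, s13, s14, s15, s16}, which has 12 states.

12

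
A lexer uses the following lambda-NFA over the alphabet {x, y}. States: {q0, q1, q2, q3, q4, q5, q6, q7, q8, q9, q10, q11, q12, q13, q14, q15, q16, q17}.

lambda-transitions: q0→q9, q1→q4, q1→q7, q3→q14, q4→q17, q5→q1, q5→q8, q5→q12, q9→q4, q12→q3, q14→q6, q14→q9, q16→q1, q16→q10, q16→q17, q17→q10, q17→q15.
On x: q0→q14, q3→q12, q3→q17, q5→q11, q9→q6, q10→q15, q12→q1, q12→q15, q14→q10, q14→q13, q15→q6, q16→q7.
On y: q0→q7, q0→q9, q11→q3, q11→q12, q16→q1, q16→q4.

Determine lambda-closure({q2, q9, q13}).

{q2, q4, q9, q10, q13, q15, q17}

Start with {q2, q9, q13}.
From q9 via lambda: add q4.
From q4 via lambda: add q17.
From q17 via lambda: add q10, q15.
No new states can be added; the closed set is {q2, q4, q9, q10, q13, q15, q17}.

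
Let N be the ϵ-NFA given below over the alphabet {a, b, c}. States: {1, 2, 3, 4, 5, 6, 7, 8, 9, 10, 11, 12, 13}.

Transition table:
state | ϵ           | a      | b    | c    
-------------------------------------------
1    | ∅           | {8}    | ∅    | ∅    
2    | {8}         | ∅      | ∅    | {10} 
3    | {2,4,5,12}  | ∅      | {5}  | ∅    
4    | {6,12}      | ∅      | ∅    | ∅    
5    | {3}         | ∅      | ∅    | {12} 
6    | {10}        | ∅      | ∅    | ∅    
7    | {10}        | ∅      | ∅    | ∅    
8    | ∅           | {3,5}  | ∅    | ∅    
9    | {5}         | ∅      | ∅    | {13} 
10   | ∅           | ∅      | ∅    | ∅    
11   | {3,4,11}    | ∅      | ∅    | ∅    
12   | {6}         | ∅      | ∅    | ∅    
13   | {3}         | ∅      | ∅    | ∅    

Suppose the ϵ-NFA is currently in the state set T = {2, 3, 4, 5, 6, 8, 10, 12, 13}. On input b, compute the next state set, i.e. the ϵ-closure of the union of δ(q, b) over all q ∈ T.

3 on b → {5}.
No b-transition from 2, 4, 5, 6, 8, 10, 12, 13.
Union after reading b: {5}.
Now take the ϵ-closure:
From 5 via ϵ: add 3.
From 3 via ϵ: add 2, 4, 12.
From 2 via ϵ: add 8.
From 4 via ϵ: add 6.
From 6 via ϵ: add 10.
No new states can be added; the closed set is {2, 3, 4, 5, 6, 8, 10, 12}.

{2, 3, 4, 5, 6, 8, 10, 12}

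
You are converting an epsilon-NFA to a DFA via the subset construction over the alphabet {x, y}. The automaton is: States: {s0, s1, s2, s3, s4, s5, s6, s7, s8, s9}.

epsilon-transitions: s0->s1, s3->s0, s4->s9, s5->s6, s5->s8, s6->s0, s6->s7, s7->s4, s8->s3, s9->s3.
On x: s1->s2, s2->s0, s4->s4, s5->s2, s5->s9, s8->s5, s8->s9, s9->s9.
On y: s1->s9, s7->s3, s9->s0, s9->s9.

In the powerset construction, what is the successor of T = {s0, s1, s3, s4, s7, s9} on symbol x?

s1 on x → {s2}.
s4 on x → {s4}.
s9 on x → {s9}.
No x-transition from s0, s3, s7.
Union after reading x: {s2, s4, s9}.
Now take the epsilon-closure:
From s9 via epsilon: add s3.
From s3 via epsilon: add s0.
From s0 via epsilon: add s1.
No new states can be added; the closed set is {s0, s1, s2, s3, s4, s9}.

{s0, s1, s2, s3, s4, s9}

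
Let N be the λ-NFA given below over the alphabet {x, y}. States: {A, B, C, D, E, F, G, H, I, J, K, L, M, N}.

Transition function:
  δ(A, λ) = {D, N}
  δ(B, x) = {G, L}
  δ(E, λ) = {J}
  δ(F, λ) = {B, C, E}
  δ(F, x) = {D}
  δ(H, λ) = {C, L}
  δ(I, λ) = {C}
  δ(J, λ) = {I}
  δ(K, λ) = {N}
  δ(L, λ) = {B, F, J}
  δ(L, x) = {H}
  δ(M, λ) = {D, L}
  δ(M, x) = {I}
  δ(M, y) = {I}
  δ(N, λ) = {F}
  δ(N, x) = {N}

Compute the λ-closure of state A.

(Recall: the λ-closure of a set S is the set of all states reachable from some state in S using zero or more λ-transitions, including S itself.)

Start with {A}.
From A via λ: add D, N.
From N via λ: add F.
From F via λ: add B, C, E.
From E via λ: add J.
From J via λ: add I.
No new states can be added; the closed set is {A, B, C, D, E, F, I, J, N}.

{A, B, C, D, E, F, I, J, N}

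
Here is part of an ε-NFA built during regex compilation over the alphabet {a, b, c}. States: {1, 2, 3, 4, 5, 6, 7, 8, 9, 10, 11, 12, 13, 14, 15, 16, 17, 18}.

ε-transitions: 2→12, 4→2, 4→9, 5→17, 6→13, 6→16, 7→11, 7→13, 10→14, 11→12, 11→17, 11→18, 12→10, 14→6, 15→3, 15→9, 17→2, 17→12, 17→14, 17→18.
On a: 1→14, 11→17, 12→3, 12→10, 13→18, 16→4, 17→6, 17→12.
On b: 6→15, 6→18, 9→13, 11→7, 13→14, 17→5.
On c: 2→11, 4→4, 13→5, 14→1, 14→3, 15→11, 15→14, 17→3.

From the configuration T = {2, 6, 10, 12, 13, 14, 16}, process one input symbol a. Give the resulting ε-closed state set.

12 on a → {3, 10}.
13 on a → {18}.
16 on a → {4}.
No a-transition from 2, 6, 10, 14.
Union after reading a: {3, 4, 10, 18}.
Now take the ε-closure:
From 4 via ε: add 2, 9.
From 10 via ε: add 14.
From 2 via ε: add 12.
From 14 via ε: add 6.
From 6 via ε: add 13, 16.
No new states can be added; the closed set is {2, 3, 4, 6, 9, 10, 12, 13, 14, 16, 18}.

{2, 3, 4, 6, 9, 10, 12, 13, 14, 16, 18}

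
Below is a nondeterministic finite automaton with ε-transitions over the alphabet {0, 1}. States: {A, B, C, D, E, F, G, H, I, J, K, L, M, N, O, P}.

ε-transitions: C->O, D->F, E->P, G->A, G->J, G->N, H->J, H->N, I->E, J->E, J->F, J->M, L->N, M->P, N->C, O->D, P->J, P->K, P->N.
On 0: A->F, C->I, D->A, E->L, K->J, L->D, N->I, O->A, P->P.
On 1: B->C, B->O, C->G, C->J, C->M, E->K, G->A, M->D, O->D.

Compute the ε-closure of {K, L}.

Start with {K, L}.
From L via ε: add N.
From N via ε: add C.
From C via ε: add O.
From O via ε: add D.
From D via ε: add F.
No new states can be added; the closed set is {C, D, F, K, L, N, O}.

{C, D, F, K, L, N, O}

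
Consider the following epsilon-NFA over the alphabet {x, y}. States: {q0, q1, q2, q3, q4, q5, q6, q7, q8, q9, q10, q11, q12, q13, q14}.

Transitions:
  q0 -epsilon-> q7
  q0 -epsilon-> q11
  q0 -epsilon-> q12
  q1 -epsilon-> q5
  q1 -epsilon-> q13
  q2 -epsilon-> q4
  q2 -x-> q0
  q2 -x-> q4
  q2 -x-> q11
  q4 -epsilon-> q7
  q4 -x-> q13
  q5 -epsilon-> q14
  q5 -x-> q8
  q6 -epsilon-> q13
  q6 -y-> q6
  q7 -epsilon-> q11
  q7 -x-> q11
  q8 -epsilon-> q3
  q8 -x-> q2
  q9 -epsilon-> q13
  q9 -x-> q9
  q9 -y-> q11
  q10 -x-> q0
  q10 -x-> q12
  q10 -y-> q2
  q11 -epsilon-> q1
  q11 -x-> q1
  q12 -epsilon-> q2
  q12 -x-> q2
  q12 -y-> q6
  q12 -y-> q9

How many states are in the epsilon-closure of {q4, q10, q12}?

Start with {q4, q10, q12}.
From q4 via epsilon: add q7.
From q12 via epsilon: add q2.
From q7 via epsilon: add q11.
From q11 via epsilon: add q1.
From q1 via epsilon: add q5, q13.
From q5 via epsilon: add q14.
epsilon-closure = {q1, q2, q4, q5, q7, q10, q11, q12, q13, q14}, which has 10 states.

10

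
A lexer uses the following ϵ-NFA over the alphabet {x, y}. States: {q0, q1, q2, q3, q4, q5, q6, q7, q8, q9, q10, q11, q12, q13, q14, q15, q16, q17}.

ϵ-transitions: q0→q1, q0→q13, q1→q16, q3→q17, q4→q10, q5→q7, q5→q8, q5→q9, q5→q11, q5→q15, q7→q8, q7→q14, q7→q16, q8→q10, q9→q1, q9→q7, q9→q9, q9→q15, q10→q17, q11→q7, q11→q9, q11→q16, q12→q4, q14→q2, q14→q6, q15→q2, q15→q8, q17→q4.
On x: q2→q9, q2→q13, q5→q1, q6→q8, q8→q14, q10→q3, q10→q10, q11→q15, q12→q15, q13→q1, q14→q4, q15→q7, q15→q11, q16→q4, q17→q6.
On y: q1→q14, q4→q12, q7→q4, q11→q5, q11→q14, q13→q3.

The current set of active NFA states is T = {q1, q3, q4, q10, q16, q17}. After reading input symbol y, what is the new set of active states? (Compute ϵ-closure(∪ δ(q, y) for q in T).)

q1 on y → {q14}.
q4 on y → {q12}.
No y-transition from q3, q10, q16, q17.
Union after reading y: {q12, q14}.
Now take the ϵ-closure:
From q12 via ϵ: add q4.
From q14 via ϵ: add q2, q6.
From q4 via ϵ: add q10.
From q10 via ϵ: add q17.
No new states can be added; the closed set is {q2, q4, q6, q10, q12, q14, q17}.

{q2, q4, q6, q10, q12, q14, q17}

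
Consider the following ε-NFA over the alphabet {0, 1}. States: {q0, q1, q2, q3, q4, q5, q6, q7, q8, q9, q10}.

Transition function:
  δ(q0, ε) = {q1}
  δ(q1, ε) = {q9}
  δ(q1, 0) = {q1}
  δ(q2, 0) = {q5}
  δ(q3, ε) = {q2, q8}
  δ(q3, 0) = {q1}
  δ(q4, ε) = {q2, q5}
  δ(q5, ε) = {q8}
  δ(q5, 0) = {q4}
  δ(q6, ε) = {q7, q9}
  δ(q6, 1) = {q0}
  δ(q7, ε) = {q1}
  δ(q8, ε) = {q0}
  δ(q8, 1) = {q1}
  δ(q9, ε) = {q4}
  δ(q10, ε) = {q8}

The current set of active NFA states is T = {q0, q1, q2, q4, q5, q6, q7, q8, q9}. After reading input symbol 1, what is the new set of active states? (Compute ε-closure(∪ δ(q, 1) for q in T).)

{q0, q1, q2, q4, q5, q8, q9}

q6 on 1 → {q0}.
q8 on 1 → {q1}.
No 1-transition from q0, q1, q2, q4, q5, q7, q9.
Union after reading 1: {q0, q1}.
Now take the ε-closure:
From q1 via ε: add q9.
From q9 via ε: add q4.
From q4 via ε: add q2, q5.
From q5 via ε: add q8.
No new states can be added; the closed set is {q0, q1, q2, q4, q5, q8, q9}.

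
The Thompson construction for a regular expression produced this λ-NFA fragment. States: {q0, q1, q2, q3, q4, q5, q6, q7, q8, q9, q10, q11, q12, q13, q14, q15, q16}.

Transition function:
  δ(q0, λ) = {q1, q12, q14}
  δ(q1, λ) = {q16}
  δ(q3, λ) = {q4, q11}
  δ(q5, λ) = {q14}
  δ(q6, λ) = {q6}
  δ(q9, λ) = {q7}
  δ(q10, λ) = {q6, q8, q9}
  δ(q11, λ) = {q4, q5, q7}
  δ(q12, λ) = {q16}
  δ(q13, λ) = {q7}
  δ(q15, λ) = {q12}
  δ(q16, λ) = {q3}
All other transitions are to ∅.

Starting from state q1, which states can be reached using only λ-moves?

{q1, q3, q4, q5, q7, q11, q14, q16}

Start with {q1}.
From q1 via λ: add q16.
From q16 via λ: add q3.
From q3 via λ: add q4, q11.
From q11 via λ: add q5, q7.
From q5 via λ: add q14.
No new states can be added; the closed set is {q1, q3, q4, q5, q7, q11, q14, q16}.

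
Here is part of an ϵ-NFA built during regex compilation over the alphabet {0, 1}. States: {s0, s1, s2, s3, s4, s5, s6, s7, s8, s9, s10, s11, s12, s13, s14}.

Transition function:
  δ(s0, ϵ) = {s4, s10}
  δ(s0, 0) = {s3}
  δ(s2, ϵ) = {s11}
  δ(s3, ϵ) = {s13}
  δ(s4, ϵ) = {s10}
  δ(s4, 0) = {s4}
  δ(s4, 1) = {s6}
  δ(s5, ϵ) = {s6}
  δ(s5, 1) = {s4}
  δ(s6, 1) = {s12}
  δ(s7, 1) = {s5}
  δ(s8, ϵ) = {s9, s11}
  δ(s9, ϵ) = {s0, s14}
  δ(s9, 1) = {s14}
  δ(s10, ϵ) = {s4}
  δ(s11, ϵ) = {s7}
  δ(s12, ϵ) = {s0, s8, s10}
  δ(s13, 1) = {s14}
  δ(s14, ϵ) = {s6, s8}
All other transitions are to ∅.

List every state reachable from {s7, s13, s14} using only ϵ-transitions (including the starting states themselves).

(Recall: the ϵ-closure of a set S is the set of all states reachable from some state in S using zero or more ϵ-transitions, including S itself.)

Start with {s7, s13, s14}.
From s14 via ϵ: add s6, s8.
From s8 via ϵ: add s9, s11.
From s9 via ϵ: add s0.
From s0 via ϵ: add s4, s10.
No new states can be added; the closed set is {s0, s4, s6, s7, s8, s9, s10, s11, s13, s14}.

{s0, s4, s6, s7, s8, s9, s10, s11, s13, s14}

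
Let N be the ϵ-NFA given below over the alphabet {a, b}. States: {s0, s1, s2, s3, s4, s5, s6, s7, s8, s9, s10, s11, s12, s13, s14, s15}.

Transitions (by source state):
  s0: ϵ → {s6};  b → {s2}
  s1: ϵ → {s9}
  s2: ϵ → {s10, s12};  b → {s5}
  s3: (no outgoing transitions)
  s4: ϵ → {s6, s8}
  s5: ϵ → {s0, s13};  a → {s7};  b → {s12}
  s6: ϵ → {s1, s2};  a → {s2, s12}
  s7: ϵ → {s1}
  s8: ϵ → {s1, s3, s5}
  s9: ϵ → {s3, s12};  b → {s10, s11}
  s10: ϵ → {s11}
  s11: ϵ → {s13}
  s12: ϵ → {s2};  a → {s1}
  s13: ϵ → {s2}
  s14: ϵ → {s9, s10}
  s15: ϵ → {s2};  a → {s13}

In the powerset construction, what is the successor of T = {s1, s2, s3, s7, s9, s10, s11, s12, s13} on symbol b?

s2 on b → {s5}.
s9 on b → {s10, s11}.
No b-transition from s1, s3, s7, s10, s11, s12, s13.
Union after reading b: {s5, s10, s11}.
Now take the ϵ-closure:
From s5 via ϵ: add s0, s13.
From s0 via ϵ: add s6.
From s13 via ϵ: add s2.
From s2 via ϵ: add s12.
From s6 via ϵ: add s1.
From s1 via ϵ: add s9.
From s9 via ϵ: add s3.
No new states can be added; the closed set is {s0, s1, s2, s3, s5, s6, s9, s10, s11, s12, s13}.

{s0, s1, s2, s3, s5, s6, s9, s10, s11, s12, s13}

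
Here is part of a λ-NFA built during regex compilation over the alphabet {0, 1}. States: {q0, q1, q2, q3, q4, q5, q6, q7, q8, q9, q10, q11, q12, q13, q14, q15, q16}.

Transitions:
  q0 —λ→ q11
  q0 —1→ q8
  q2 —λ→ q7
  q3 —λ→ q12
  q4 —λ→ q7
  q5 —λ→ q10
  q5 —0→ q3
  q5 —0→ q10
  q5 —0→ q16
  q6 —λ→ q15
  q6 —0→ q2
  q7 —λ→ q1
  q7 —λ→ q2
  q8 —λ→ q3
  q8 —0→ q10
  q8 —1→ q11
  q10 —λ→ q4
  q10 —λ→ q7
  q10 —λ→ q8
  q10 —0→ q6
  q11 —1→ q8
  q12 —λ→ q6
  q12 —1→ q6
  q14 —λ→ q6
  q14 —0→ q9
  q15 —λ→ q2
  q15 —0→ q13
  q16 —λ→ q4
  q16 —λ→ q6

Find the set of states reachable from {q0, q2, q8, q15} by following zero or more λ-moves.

Start with {q0, q2, q8, q15}.
From q0 via λ: add q11.
From q2 via λ: add q7.
From q8 via λ: add q3.
From q3 via λ: add q12.
From q7 via λ: add q1.
From q12 via λ: add q6.
No new states can be added; the closed set is {q0, q1, q2, q3, q6, q7, q8, q11, q12, q15}.

{q0, q1, q2, q3, q6, q7, q8, q11, q12, q15}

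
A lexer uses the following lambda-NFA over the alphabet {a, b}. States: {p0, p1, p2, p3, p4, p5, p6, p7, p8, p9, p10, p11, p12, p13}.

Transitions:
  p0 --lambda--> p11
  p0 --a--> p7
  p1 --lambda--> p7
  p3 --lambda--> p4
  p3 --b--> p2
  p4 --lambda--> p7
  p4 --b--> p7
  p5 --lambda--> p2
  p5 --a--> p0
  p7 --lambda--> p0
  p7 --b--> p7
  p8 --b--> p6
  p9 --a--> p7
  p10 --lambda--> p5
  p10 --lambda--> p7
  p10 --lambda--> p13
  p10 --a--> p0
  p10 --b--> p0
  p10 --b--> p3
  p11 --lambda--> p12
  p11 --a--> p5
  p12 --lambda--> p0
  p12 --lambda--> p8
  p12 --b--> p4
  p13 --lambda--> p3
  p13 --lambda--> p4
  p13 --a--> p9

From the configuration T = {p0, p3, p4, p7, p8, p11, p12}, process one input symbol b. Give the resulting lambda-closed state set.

p3 on b → {p2}.
p4 on b → {p7}.
p7 on b → {p7}.
p8 on b → {p6}.
p12 on b → {p4}.
No b-transition from p0, p11.
Union after reading b: {p2, p4, p6, p7}.
Now take the lambda-closure:
From p7 via lambda: add p0.
From p0 via lambda: add p11.
From p11 via lambda: add p12.
From p12 via lambda: add p8.
No new states can be added; the closed set is {p0, p2, p4, p6, p7, p8, p11, p12}.

{p0, p2, p4, p6, p7, p8, p11, p12}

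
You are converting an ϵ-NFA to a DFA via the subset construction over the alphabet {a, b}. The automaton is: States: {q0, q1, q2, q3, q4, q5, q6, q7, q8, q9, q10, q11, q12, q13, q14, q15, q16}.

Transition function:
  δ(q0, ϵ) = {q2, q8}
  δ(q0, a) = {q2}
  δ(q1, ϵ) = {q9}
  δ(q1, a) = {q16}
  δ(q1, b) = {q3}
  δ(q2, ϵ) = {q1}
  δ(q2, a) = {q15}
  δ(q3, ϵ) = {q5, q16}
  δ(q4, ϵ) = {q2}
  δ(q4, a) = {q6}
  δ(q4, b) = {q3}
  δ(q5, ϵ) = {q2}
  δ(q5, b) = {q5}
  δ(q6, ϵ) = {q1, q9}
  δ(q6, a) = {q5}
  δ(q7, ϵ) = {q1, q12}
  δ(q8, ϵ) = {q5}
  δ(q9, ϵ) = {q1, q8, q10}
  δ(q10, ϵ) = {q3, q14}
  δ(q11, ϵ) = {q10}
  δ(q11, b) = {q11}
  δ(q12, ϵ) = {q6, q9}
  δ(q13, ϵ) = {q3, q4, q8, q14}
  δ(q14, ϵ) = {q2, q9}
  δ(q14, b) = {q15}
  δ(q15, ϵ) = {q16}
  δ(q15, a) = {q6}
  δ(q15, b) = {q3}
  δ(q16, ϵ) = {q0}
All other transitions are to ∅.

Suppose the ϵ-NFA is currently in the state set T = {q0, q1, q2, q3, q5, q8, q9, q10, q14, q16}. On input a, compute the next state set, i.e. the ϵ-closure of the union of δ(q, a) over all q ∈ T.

{q0, q1, q2, q3, q5, q8, q9, q10, q14, q15, q16}

q0 on a → {q2}.
q1 on a → {q16}.
q2 on a → {q15}.
No a-transition from q3, q5, q8, q9, q10, q14, q16.
Union after reading a: {q2, q15, q16}.
Now take the ϵ-closure:
From q2 via ϵ: add q1.
From q16 via ϵ: add q0.
From q0 via ϵ: add q8.
From q1 via ϵ: add q9.
From q8 via ϵ: add q5.
From q9 via ϵ: add q10.
From q10 via ϵ: add q3, q14.
No new states can be added; the closed set is {q0, q1, q2, q3, q5, q8, q9, q10, q14, q15, q16}.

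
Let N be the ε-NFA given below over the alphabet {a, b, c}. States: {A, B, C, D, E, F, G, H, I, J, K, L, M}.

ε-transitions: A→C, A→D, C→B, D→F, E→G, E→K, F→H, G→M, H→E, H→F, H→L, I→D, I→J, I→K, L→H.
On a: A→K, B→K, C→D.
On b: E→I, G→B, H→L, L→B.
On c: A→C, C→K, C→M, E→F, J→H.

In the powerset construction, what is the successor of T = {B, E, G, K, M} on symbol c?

E on c → {F}.
No c-transition from B, G, K, M.
Union after reading c: {F}.
Now take the ε-closure:
From F via ε: add H.
From H via ε: add E, L.
From E via ε: add G, K.
From G via ε: add M.
No new states can be added; the closed set is {E, F, G, H, K, L, M}.

{E, F, G, H, K, L, M}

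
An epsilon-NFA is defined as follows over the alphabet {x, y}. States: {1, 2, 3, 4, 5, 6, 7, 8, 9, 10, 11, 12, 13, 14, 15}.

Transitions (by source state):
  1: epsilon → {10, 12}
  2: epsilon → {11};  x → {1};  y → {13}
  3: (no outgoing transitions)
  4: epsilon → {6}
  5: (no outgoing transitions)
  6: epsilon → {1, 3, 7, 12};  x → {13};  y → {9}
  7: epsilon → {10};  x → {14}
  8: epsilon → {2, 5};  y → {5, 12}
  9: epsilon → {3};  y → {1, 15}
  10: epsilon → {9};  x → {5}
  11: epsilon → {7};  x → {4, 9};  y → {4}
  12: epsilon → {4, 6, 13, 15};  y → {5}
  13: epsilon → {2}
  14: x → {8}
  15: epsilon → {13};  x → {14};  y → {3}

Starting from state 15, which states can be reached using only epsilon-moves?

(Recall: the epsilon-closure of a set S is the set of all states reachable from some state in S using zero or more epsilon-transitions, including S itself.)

{2, 3, 7, 9, 10, 11, 13, 15}

Start with {15}.
From 15 via epsilon: add 13.
From 13 via epsilon: add 2.
From 2 via epsilon: add 11.
From 11 via epsilon: add 7.
From 7 via epsilon: add 10.
From 10 via epsilon: add 9.
From 9 via epsilon: add 3.
No new states can be added; the closed set is {2, 3, 7, 9, 10, 11, 13, 15}.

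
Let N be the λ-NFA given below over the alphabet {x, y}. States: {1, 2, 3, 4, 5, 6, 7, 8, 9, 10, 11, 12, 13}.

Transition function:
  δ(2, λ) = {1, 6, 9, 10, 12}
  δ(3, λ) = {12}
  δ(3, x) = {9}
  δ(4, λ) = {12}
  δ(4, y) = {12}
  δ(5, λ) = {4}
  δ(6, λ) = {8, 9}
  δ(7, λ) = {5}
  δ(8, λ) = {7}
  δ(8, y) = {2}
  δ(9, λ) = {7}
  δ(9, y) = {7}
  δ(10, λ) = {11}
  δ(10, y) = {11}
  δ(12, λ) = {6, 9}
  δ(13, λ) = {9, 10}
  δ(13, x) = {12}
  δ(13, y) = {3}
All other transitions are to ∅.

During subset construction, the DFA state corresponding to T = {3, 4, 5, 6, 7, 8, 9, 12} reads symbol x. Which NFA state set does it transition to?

3 on x → {9}.
No x-transition from 4, 5, 6, 7, 8, 9, 12.
Union after reading x: {9}.
Now take the λ-closure:
From 9 via λ: add 7.
From 7 via λ: add 5.
From 5 via λ: add 4.
From 4 via λ: add 12.
From 12 via λ: add 6.
From 6 via λ: add 8.
No new states can be added; the closed set is {4, 5, 6, 7, 8, 9, 12}.

{4, 5, 6, 7, 8, 9, 12}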